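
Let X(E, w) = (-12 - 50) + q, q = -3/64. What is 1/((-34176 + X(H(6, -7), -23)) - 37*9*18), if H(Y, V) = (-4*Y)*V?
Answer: -64/2574851 ≈ -2.4856e-5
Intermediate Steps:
q = -3/64 (q = -3*1/64 = -3/64 ≈ -0.046875)
H(Y, V) = -4*V*Y
X(E, w) = -3971/64 (X(E, w) = (-12 - 50) - 3/64 = -62 - 3/64 = -3971/64)
1/((-34176 + X(H(6, -7), -23)) - 37*9*18) = 1/((-34176 - 3971/64) - 37*9*18) = 1/(-2191235/64 - 333*18) = 1/(-2191235/64 - 5994) = 1/(-2574851/64) = -64/2574851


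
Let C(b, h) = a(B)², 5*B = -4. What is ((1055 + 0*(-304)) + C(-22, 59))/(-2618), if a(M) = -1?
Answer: -48/119 ≈ -0.40336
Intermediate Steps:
B = -⅘ (B = (⅕)*(-4) = -⅘ ≈ -0.80000)
C(b, h) = 1 (C(b, h) = (-1)² = 1)
((1055 + 0*(-304)) + C(-22, 59))/(-2618) = ((1055 + 0*(-304)) + 1)/(-2618) = ((1055 + 0) + 1)*(-1/2618) = (1055 + 1)*(-1/2618) = 1056*(-1/2618) = -48/119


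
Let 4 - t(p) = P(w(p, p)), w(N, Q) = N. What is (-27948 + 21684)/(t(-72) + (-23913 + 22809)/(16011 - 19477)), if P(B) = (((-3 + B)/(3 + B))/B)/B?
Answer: -1294324406784/892288963 ≈ -1450.6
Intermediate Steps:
P(B) = (-3 + B)/(B²*(3 + B)) (P(B) = (((-3 + B)/(3 + B))/B)/B = ((-3 + B)/(B*(3 + B)))/B = (-3 + B)/(B²*(3 + B)))
t(p) = 4 - (-3 + p)/(p²*(3 + p))
(-27948 + 21684)/(t(-72) + (-23913 + 22809)/(16011 - 19477)) = (-27948 + 21684)/((3 - 1*(-72) + 4*(-72)²*(3 - 72))/((-72)²*(3 - 72)) + (-23913 + 22809)/(16011 - 19477)) = -6264/((1/5184)*(3 + 72 + 4*5184*(-69))/(-69) - 1104/(-3466)) = -6264/((1/5184)*(-1/69)*(3 + 72 - 1430784) - 1104*(-1/3466)) = -6264/((1/5184)*(-1/69)*(-1430709) + 552/1733) = -6264/(476903/119232 + 552/1733) = -6264/892288963/206629056 = -6264*206629056/892288963 = -1294324406784/892288963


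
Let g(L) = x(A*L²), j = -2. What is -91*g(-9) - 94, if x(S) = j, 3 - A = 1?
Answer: 88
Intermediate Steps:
A = 2 (A = 3 - 1*1 = 3 - 1 = 2)
x(S) = -2
g(L) = -2
-91*g(-9) - 94 = -91*(-2) - 94 = 182 - 94 = 88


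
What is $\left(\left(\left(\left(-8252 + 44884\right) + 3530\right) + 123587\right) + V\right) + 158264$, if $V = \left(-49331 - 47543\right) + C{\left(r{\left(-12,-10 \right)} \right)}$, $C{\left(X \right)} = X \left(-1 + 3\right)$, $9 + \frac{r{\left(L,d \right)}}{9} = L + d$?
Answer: $224581$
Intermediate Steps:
$r{\left(L,d \right)} = -81 + 9 L + 9 d$ ($r{\left(L,d \right)} = -81 + 9 \left(L + d\right) = -81 + \left(9 L + 9 d\right) = -81 + 9 L + 9 d$)
$C{\left(X \right)} = 2 X$ ($C{\left(X \right)} = X 2 = 2 X$)
$V = -97432$ ($V = \left(-49331 - 47543\right) + 2 \left(-81 + 9 \left(-12\right) + 9 \left(-10\right)\right) = -96874 + 2 \left(-81 - 108 - 90\right) = -96874 + 2 \left(-279\right) = -96874 - 558 = -97432$)
$\left(\left(\left(\left(-8252 + 44884\right) + 3530\right) + 123587\right) + V\right) + 158264 = \left(\left(\left(\left(-8252 + 44884\right) + 3530\right) + 123587\right) - 97432\right) + 158264 = \left(\left(\left(36632 + 3530\right) + 123587\right) - 97432\right) + 158264 = \left(\left(40162 + 123587\right) - 97432\right) + 158264 = \left(163749 - 97432\right) + 158264 = 66317 + 158264 = 224581$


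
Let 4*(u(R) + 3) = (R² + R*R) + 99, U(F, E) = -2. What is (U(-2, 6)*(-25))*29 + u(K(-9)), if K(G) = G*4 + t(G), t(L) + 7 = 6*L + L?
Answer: 28359/4 ≈ 7089.8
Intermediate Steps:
t(L) = -7 + 7*L (t(L) = -7 + (6*L + L) = -7 + 7*L)
K(G) = -7 + 11*G (K(G) = G*4 + (-7 + 7*G) = 4*G + (-7 + 7*G) = -7 + 11*G)
u(R) = 87/4 + R²/2 (u(R) = -3 + ((R² + R*R) + 99)/4 = -3 + ((R² + R²) + 99)/4 = -3 + (2*R² + 99)/4 = -3 + (99 + 2*R²)/4 = -3 + (99/4 + R²/2) = 87/4 + R²/2)
(U(-2, 6)*(-25))*29 + u(K(-9)) = -2*(-25)*29 + (87/4 + (-7 + 11*(-9))²/2) = 50*29 + (87/4 + (-7 - 99)²/2) = 1450 + (87/4 + (½)*(-106)²) = 1450 + (87/4 + (½)*11236) = 1450 + (87/4 + 5618) = 1450 + 22559/4 = 28359/4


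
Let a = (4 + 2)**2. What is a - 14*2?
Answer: 8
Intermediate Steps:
a = 36 (a = 6**2 = 36)
a - 14*2 = 36 - 14*2 = 36 - 28 = 8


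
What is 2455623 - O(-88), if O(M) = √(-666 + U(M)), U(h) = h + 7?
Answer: 2455623 - 3*I*√83 ≈ 2.4556e+6 - 27.331*I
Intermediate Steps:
U(h) = 7 + h
O(M) = √(-659 + M) (O(M) = √(-666 + (7 + M)) = √(-659 + M))
2455623 - O(-88) = 2455623 - √(-659 - 88) = 2455623 - √(-747) = 2455623 - 3*I*√83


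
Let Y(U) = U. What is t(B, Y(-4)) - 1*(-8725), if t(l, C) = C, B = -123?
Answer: 8721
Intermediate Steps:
t(B, Y(-4)) - 1*(-8725) = -4 - 1*(-8725) = -4 + 8725 = 8721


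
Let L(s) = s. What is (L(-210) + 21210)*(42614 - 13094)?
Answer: 619920000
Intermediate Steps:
(L(-210) + 21210)*(42614 - 13094) = (-210 + 21210)*(42614 - 13094) = 21000*29520 = 619920000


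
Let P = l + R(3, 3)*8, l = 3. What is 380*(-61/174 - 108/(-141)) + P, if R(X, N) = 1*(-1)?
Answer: 624985/4089 ≈ 152.85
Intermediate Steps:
R(X, N) = -1
P = -5 (P = 3 - 1*8 = 3 - 8 = -5)
380*(-61/174 - 108/(-141)) + P = 380*(-61/174 - 108/(-141)) - 5 = 380*(-61*1/174 - 108*(-1/141)) - 5 = 380*(-61/174 + 36/47) - 5 = 380*(3397/8178) - 5 = 645430/4089 - 5 = 624985/4089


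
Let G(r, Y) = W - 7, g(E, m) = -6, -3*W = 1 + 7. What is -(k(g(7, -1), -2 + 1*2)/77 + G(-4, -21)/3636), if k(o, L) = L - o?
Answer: -63215/839916 ≈ -0.075264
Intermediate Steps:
W = -8/3 (W = -(1 + 7)/3 = -⅓*8 = -8/3 ≈ -2.6667)
G(r, Y) = -29/3 (G(r, Y) = -8/3 - 7 = -29/3)
-(k(g(7, -1), -2 + 1*2)/77 + G(-4, -21)/3636) = -(((-2 + 1*2) - 1*(-6))/77 - 29/3/3636) = -(((-2 + 2) + 6)*(1/77) - 29/3*1/3636) = -((0 + 6)*(1/77) - 29/10908) = -(6*(1/77) - 29/10908) = -(6/77 - 29/10908) = -1*63215/839916 = -63215/839916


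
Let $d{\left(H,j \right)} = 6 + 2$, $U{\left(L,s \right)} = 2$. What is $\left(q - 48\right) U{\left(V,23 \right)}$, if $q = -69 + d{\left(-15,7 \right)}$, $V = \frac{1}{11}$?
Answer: $-218$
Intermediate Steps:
$V = \frac{1}{11} \approx 0.090909$
$d{\left(H,j \right)} = 8$
$q = -61$ ($q = -69 + 8 = -61$)
$\left(q - 48\right) U{\left(V,23 \right)} = \left(-61 - 48\right) 2 = \left(-109\right) 2 = -218$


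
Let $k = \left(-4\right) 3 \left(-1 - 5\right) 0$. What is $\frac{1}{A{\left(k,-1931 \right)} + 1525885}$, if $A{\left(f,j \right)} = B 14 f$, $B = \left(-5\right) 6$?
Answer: $\frac{1}{1525885} \approx 6.5536 \cdot 10^{-7}$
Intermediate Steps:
$B = -30$
$k = 0$ ($k = \left(-12\right) \left(-6\right) 0 = 72 \cdot 0 = 0$)
$A{\left(f,j \right)} = - 420 f$ ($A{\left(f,j \right)} = \left(-30\right) 14 f = - 420 f$)
$\frac{1}{A{\left(k,-1931 \right)} + 1525885} = \frac{1}{\left(-420\right) 0 + 1525885} = \frac{1}{0 + 1525885} = \frac{1}{1525885}$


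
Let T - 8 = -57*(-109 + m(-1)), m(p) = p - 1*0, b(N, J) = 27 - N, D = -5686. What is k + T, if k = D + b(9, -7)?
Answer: 610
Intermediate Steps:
m(p) = p (m(p) = p + 0 = p)
T = 6278 (T = 8 - 57*(-109 - 1) = 8 - 57*(-110) = 8 + 6270 = 6278)
k = -5668 (k = -5686 + (27 - 1*9) = -5686 + (27 - 9) = -5686 + 18 = -5668)
k + T = -5668 + 6278 = 610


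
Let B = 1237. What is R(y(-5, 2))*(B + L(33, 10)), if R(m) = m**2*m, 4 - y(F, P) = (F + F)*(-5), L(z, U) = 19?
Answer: -122254016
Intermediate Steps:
y(F, P) = 4 + 10*F (y(F, P) = 4 - (F + F)*(-5) = 4 - 2*F*(-5) = 4 - (-10)*F = 4 + 10*F)
R(m) = m**3
R(y(-5, 2))*(B + L(33, 10)) = (4 + 10*(-5))**3*(1237 + 19) = (4 - 50)**3*1256 = (-46)**3*1256 = -97336*1256 = -122254016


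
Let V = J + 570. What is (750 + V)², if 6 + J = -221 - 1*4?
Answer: 1185921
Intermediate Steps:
J = -231 (J = -6 + (-221 - 1*4) = -6 + (-221 - 4) = -6 - 225 = -231)
V = 339 (V = -231 + 570 = 339)
(750 + V)² = (750 + 339)² = 1089² = 1185921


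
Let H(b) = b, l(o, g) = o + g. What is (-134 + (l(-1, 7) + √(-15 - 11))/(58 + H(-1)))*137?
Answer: -348528/19 + 137*I*√26/57 ≈ -18344.0 + 12.256*I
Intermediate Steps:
l(o, g) = g + o
(-134 + (l(-1, 7) + √(-15 - 11))/(58 + H(-1)))*137 = (-134 + ((7 - 1) + √(-15 - 11))/(58 - 1))*137 = (-134 + (6 + √(-26))/57)*137 = (-134 + (6 + I*√26)*(1/57))*137 = (-134 + (2/19 + I*√26/57))*137 = (-2544/19 + I*√26/57)*137 = -348528/19 + 137*I*√26/57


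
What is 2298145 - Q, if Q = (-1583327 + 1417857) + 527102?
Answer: 1936513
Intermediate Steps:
Q = 361632 (Q = -165470 + 527102 = 361632)
2298145 - Q = 2298145 - 1*361632 = 2298145 - 361632 = 1936513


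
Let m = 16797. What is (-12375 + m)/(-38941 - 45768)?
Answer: -4422/84709 ≈ -0.052202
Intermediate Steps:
(-12375 + m)/(-38941 - 45768) = (-12375 + 16797)/(-38941 - 45768) = 4422/(-84709) = 4422*(-1/84709) = -4422/84709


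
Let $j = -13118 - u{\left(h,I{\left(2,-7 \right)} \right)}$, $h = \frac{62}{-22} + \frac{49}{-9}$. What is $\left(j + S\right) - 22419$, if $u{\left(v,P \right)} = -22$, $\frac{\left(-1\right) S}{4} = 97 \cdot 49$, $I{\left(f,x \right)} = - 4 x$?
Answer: $-54527$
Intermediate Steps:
$h = - \frac{818}{99}$ ($h = 62 \left(- \frac{1}{22}\right) + 49 \left(- \frac{1}{9}\right) = - \frac{31}{11} - \frac{49}{9} = - \frac{818}{99} \approx -8.2626$)
$S = -19012$ ($S = - 4 \cdot 97 \cdot 49 = \left(-4\right) 4753 = -19012$)
$j = -13096$ ($j = -13118 - -22 = -13118 + 22 = -13096$)
$\left(j + S\right) - 22419 = \left(-13096 - 19012\right) - 22419 = -32108 - 22419 = -54527$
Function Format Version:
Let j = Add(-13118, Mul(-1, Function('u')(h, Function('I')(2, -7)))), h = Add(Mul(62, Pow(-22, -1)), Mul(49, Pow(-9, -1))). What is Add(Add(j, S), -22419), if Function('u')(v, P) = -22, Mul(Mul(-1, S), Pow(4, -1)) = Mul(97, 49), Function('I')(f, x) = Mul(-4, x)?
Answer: -54527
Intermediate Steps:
h = Rational(-818, 99) (h = Add(Mul(62, Rational(-1, 22)), Mul(49, Rational(-1, 9))) = Add(Rational(-31, 11), Rational(-49, 9)) = Rational(-818, 99) ≈ -8.2626)
S = -19012 (S = Mul(-4, Mul(97, 49)) = Mul(-4, 4753) = -19012)
j = -13096 (j = Add(-13118, Mul(-1, -22)) = Add(-13118, 22) = -13096)
Add(Add(j, S), -22419) = Add(Add(-13096, -19012), -22419) = Add(-32108, -22419) = -54527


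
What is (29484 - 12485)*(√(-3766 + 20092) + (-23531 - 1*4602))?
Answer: -478232867 + 50997*√1814 ≈ -4.7606e+8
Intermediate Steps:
(29484 - 12485)*(√(-3766 + 20092) + (-23531 - 1*4602)) = 16999*(√16326 + (-23531 - 4602)) = 16999*(3*√1814 - 28133) = 16999*(-28133 + 3*√1814) = -478232867 + 50997*√1814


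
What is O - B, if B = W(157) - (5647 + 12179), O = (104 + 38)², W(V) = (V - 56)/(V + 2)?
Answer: 6040309/159 ≈ 37989.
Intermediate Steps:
W(V) = (-56 + V)/(2 + V)
O = 20164 (O = 142² = 20164)
B = -2834233/159 (B = (-56 + 157)/(2 + 157) - (5647 + 12179) = 101/159 - 1*17826 = (1/159)*101 - 17826 = 101/159 - 17826 = -2834233/159 ≈ -17825.)
O - B = 20164 - 1*(-2834233/159) = 20164 + 2834233/159 = 6040309/159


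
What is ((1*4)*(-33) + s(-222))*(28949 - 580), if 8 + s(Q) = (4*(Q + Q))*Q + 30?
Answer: 11181981778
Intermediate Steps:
s(Q) = 22 + 8*Q² (s(Q) = -8 + ((4*(Q + Q))*Q + 30) = -8 + ((4*(2*Q))*Q + 30) = -8 + ((8*Q)*Q + 30) = -8 + (8*Q² + 30) = -8 + (30 + 8*Q²) = 22 + 8*Q²)
((1*4)*(-33) + s(-222))*(28949 - 580) = ((1*4)*(-33) + (22 + 8*(-222)²))*(28949 - 580) = (4*(-33) + (22 + 8*49284))*28369 = (-132 + (22 + 394272))*28369 = (-132 + 394294)*28369 = 394162*28369 = 11181981778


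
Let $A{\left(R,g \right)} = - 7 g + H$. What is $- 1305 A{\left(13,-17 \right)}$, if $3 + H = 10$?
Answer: $-164430$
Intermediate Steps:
$H = 7$ ($H = -3 + 10 = 7$)
$A{\left(R,g \right)} = 7 - 7 g$ ($A{\left(R,g \right)} = - 7 g + 7 = 7 - 7 g$)
$- 1305 A{\left(13,-17 \right)} = - 1305 \left(7 - -119\right) = - 1305 \left(7 + 119\right) = \left(-1305\right) 126 = -164430$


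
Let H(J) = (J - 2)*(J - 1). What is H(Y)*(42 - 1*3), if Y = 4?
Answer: 234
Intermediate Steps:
H(J) = (-1 + J)*(-2 + J) (H(J) = (-2 + J)*(-1 + J) = (-1 + J)*(-2 + J))
H(Y)*(42 - 1*3) = (2 + 4² - 3*4)*(42 - 1*3) = (2 + 16 - 12)*(42 - 3) = 6*39 = 234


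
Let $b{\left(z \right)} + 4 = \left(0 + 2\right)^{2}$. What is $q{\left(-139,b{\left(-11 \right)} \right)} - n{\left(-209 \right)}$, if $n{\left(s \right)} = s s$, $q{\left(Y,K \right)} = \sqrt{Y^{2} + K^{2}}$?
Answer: $-43542$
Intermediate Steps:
$b{\left(z \right)} = 0$ ($b{\left(z \right)} = -4 + \left(0 + 2\right)^{2} = -4 + 2^{2} = -4 + 4 = 0$)
$q{\left(Y,K \right)} = \sqrt{K^{2} + Y^{2}}$
$n{\left(s \right)} = s^{2}$
$q{\left(-139,b{\left(-11 \right)} \right)} - n{\left(-209 \right)} = \sqrt{0^{2} + \left(-139\right)^{2}} - \left(-209\right)^{2} = \sqrt{0 + 19321} - 43681 = \sqrt{19321} - 43681 = 139 - 43681 = -43542$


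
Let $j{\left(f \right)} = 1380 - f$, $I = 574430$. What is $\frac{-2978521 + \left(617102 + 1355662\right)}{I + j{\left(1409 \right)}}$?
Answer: $- \frac{1005757}{574401} \approx -1.751$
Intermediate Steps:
$\frac{-2978521 + \left(617102 + 1355662\right)}{I + j{\left(1409 \right)}} = \frac{-2978521 + \left(617102 + 1355662\right)}{574430 + \left(1380 - 1409\right)} = \frac{-2978521 + 1972764}{574430 + \left(1380 - 1409\right)} = - \frac{1005757}{574430 - 29} = - \frac{1005757}{574401}$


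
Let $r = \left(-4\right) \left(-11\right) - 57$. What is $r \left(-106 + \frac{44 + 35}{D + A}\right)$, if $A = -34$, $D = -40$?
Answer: $\frac{102999}{74} \approx 1391.9$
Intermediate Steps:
$r = -13$ ($r = 44 - 57 = -13$)
$r \left(-106 + \frac{44 + 35}{D + A}\right) = - 13 \left(-106 + \frac{44 + 35}{-40 - 34}\right) = - 13 \left(-106 + \frac{79}{-74}\right) = - 13 \left(-106 + 79 \left(- \frac{1}{74}\right)\right) = - 13 \left(-106 - \frac{79}{74}\right) = \left(-13\right) \left(- \frac{7923}{74}\right) = \frac{102999}{74}$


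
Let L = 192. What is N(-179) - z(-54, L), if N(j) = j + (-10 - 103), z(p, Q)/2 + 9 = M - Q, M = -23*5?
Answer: 340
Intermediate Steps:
M = -115
z(p, Q) = -248 - 2*Q (z(p, Q) = -18 + 2*(-115 - Q) = -18 + (-230 - 2*Q) = -248 - 2*Q)
N(j) = -113 + j (N(j) = j - 113 = -113 + j)
N(-179) - z(-54, L) = (-113 - 179) - (-248 - 2*192) = -292 - (-248 - 384) = -292 - 1*(-632) = -292 + 632 = 340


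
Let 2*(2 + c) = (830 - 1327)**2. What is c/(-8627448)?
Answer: -82335/5751632 ≈ -0.014315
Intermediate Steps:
c = 247005/2 (c = -2 + (830 - 1327)**2/2 = -2 + (1/2)*(-497)**2 = -2 + (1/2)*247009 = -2 + 247009/2 = 247005/2 ≈ 1.2350e+5)
c/(-8627448) = (247005/2)/(-8627448) = (247005/2)*(-1/8627448) = -82335/5751632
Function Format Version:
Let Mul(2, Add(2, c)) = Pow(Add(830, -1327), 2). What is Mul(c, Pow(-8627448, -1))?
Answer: Rational(-82335, 5751632) ≈ -0.014315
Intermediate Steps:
c = Rational(247005, 2) (c = Add(-2, Mul(Rational(1, 2), Pow(Add(830, -1327), 2))) = Add(-2, Mul(Rational(1, 2), Pow(-497, 2))) = Add(-2, Mul(Rational(1, 2), 247009)) = Add(-2, Rational(247009, 2)) = Rational(247005, 2) ≈ 1.2350e+5)
Mul(c, Pow(-8627448, -1)) = Mul(Rational(247005, 2), Pow(-8627448, -1)) = Mul(Rational(247005, 2), Rational(-1, 8627448)) = Rational(-82335, 5751632)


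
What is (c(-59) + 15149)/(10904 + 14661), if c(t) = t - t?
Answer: 15149/25565 ≈ 0.59257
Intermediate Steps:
c(t) = 0
(c(-59) + 15149)/(10904 + 14661) = (0 + 15149)/(10904 + 14661) = 15149/25565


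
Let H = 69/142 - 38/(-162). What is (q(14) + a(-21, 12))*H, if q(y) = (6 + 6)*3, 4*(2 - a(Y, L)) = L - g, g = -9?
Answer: 1085597/46008 ≈ 23.596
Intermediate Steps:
a(Y, L) = -¼ - L/4 (a(Y, L) = 2 - (L - 1*(-9))/4 = 2 - (L + 9)/4 = 2 - (9 + L)/4 = 2 + (-9/4 - L/4) = -¼ - L/4)
H = 8287/11502 (H = 69*(1/142) - 38*(-1/162) = 69/142 + 19/81 = 8287/11502 ≈ 0.72048)
q(y) = 36 (q(y) = 12*3 = 36)
(q(14) + a(-21, 12))*H = (36 + (-¼ - ¼*12))*(8287/11502) = (36 + (-¼ - 3))*(8287/11502) = (36 - 13/4)*(8287/11502) = (131/4)*(8287/11502) = 1085597/46008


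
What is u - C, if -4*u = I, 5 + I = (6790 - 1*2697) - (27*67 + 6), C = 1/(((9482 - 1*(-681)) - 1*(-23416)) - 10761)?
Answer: -25932659/45636 ≈ -568.25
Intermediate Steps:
C = 1/22818 (C = 1/(((9482 + 681) + 23416) - 10761) = 1/((10163 + 23416) - 10761) = 1/(33579 - 10761) = 1/22818 ≈ 4.3825e-5)
I = 2273 (I = -5 + ((6790 - 1*2697) - (27*67 + 6)) = -5 + ((6790 - 2697) - (1809 + 6)) = -5 + (4093 - 1*1815) = -5 + (4093 - 1815) = -5 + 2278 = 2273)
u = -2273/4 (u = -¼*2273 = -2273/4 ≈ -568.25)
u - C = -2273/4 - 1*1/22818 = -2273/4 - 1/22818 = -25932659/45636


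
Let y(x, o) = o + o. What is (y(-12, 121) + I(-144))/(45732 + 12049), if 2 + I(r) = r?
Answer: 96/57781 ≈ 0.0016614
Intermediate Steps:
y(x, o) = 2*o
I(r) = -2 + r
(y(-12, 121) + I(-144))/(45732 + 12049) = (2*121 + (-2 - 144))/(45732 + 12049) = (242 - 146)/57781 = 96*(1/57781) = 96/57781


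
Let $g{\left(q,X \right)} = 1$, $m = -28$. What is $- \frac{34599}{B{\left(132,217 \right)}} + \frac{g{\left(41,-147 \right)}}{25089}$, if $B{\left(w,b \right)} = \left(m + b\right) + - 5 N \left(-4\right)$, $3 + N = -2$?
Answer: $- \frac{868054222}{2232921} \approx -388.75$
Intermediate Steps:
$N = -5$ ($N = -3 - 2 = -5$)
$B{\left(w,b \right)} = -128 + b$ ($B{\left(w,b \right)} = \left(-28 + b\right) + \left(-5\right) \left(-5\right) \left(-4\right) = \left(-28 + b\right) + 25 \left(-4\right) = \left(-28 + b\right) - 100 = -128 + b$)
$- \frac{34599}{B{\left(132,217 \right)}} + \frac{g{\left(41,-147 \right)}}{25089} = - \frac{34599}{-128 + 217} + 1 \cdot \frac{1}{25089} = - \frac{34599}{89} + 1 \cdot \frac{1}{25089} = \left(-34599\right) \frac{1}{89} + \frac{1}{25089} = - \frac{34599}{89} + \frac{1}{25089} = - \frac{868054222}{2232921}$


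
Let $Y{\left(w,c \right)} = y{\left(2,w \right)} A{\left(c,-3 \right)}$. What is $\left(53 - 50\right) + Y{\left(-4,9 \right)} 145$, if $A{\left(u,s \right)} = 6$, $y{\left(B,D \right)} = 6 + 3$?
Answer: $7833$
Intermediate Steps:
$y{\left(B,D \right)} = 9$
$Y{\left(w,c \right)} = 54$ ($Y{\left(w,c \right)} = 9 \cdot 6 = 54$)
$\left(53 - 50\right) + Y{\left(-4,9 \right)} 145 = \left(53 - 50\right) + 54 \cdot 145 = 3 + 7830 = 7833$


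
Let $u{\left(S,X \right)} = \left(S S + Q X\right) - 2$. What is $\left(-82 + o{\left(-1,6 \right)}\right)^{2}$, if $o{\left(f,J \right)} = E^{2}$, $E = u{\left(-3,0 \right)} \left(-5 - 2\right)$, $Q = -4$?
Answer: $5377761$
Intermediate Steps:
$u{\left(S,X \right)} = -2 + S^{2} - 4 X$ ($u{\left(S,X \right)} = \left(S S - 4 X\right) - 2 = \left(S^{2} - 4 X\right) - 2 = -2 + S^{2} - 4 X$)
$E = -49$ ($E = \left(-2 + \left(-3\right)^{2} - 0\right) \left(-5 - 2\right) = \left(-2 + 9 + 0\right) \left(-7\right) = 7 \left(-7\right) = -49$)
$o{\left(f,J \right)} = 2401$ ($o{\left(f,J \right)} = \left(-49\right)^{2} = 2401$)
$\left(-82 + o{\left(-1,6 \right)}\right)^{2} = \left(-82 + 2401\right)^{2} = 2319^{2} = 5377761$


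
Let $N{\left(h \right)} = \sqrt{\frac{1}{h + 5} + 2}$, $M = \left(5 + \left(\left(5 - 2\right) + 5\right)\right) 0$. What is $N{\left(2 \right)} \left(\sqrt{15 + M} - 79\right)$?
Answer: $\frac{\sqrt{105} \left(-79 + \sqrt{15}\right)}{7} \approx -109.97$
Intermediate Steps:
$M = 0$ ($M = \left(5 + \left(3 + 5\right)\right) 0 = \left(5 + 8\right) 0 = 13 \cdot 0 = 0$)
$N{\left(h \right)} = \sqrt{2 + \frac{1}{5 + h}}$ ($N{\left(h \right)} = \sqrt{\frac{1}{5 + h} + 2} = \sqrt{2 + \frac{1}{5 + h}}$)
$N{\left(2 \right)} \left(\sqrt{15 + M} - 79\right) = \sqrt{\frac{11 + 2 \cdot 2}{5 + 2}} \left(\sqrt{15 + 0} - 79\right) = \sqrt{\frac{11 + 4}{7}} \left(\sqrt{15} - 79\right) = \sqrt{\frac{1}{7} \cdot 15} \left(-79 + \sqrt{15}\right) = \sqrt{\frac{15}{7}} \left(-79 + \sqrt{15}\right) = \frac{\sqrt{105}}{7} \left(-79 + \sqrt{15}\right) = \frac{\sqrt{105} \left(-79 + \sqrt{15}\right)}{7}$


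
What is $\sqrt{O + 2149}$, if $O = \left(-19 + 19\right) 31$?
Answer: $\sqrt{2149} \approx 46.357$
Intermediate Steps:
$O = 0$ ($O = 0 \cdot 31 = 0$)
$\sqrt{O + 2149} = \sqrt{0 + 2149} = \sqrt{2149}$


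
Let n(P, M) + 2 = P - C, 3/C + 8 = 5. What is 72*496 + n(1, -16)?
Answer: 35712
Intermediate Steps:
C = -1 (C = 3/(-8 + 5) = 3/(-3) = 3*(-⅓) = -1)
n(P, M) = -1 + P (n(P, M) = -2 + (P - 1*(-1)) = -2 + (P + 1) = -2 + (1 + P) = -1 + P)
72*496 + n(1, -16) = 72*496 + (-1 + 1) = 35712 + 0 = 35712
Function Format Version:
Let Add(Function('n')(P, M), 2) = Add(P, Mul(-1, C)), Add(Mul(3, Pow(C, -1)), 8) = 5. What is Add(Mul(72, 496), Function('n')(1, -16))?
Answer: 35712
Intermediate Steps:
C = -1 (C = Mul(3, Pow(Add(-8, 5), -1)) = Mul(3, Pow(-3, -1)) = Mul(3, Rational(-1, 3)) = -1)
Function('n')(P, M) = Add(-1, P) (Function('n')(P, M) = Add(-2, Add(P, Mul(-1, -1))) = Add(-2, Add(P, 1)) = Add(-2, Add(1, P)) = Add(-1, P))
Add(Mul(72, 496), Function('n')(1, -16)) = Add(Mul(72, 496), Add(-1, 1)) = Add(35712, 0) = 35712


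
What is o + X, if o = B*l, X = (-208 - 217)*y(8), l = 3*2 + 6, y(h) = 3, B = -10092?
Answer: -122379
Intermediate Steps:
l = 12 (l = 6 + 6 = 12)
X = -1275 (X = (-208 - 217)*3 = -425*3 = -1275)
o = -121104 (o = -10092*12 = -121104)
o + X = -121104 - 1275 = -122379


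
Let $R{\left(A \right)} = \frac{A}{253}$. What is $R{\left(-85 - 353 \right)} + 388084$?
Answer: $\frac{98184814}{253} \approx 3.8808 \cdot 10^{5}$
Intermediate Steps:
$R{\left(A \right)} = \frac{A}{253}$ ($R{\left(A \right)} = A \frac{1}{253} = \frac{A}{253}$)
$R{\left(-85 - 353 \right)} + 388084 = \frac{-85 - 353}{253} + 388084 = \frac{1}{253} \left(-438\right) + 388084 = - \frac{438}{253} + 388084 = \frac{98184814}{253}$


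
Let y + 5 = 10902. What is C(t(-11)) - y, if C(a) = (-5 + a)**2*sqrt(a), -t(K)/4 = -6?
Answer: -10897 + 722*sqrt(6) ≈ -9128.5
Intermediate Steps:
y = 10897 (y = -5 + 10902 = 10897)
t(K) = 24 (t(K) = -4*(-6) = 24)
C(a) = sqrt(a)*(-5 + a)**2
C(t(-11)) - y = sqrt(24)*(-5 + 24)**2 - 1*10897 = (2*sqrt(6))*19**2 - 10897 = (2*sqrt(6))*361 - 10897 = 722*sqrt(6) - 10897 = -10897 + 722*sqrt(6)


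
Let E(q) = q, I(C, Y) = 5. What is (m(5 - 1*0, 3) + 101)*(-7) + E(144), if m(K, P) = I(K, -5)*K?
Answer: -738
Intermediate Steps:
m(K, P) = 5*K
(m(5 - 1*0, 3) + 101)*(-7) + E(144) = (5*(5 - 1*0) + 101)*(-7) + 144 = (5*(5 + 0) + 101)*(-7) + 144 = (5*5 + 101)*(-7) + 144 = (25 + 101)*(-7) + 144 = 126*(-7) + 144 = -882 + 144 = -738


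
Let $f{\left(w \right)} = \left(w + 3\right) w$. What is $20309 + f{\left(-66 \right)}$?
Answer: $24467$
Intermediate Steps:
$f{\left(w \right)} = w \left(3 + w\right)$ ($f{\left(w \right)} = \left(3 + w\right) w = w \left(3 + w\right)$)
$20309 + f{\left(-66 \right)} = 20309 - 66 \left(3 - 66\right) = 20309 - -4158 = 20309 + 4158 = 24467$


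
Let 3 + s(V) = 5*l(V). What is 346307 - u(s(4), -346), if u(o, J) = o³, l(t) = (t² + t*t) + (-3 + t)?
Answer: -3905221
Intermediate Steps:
l(t) = -3 + t + 2*t² (l(t) = (t² + t²) + (-3 + t) = 2*t² + (-3 + t) = -3 + t + 2*t²)
s(V) = -18 + 5*V + 10*V² (s(V) = -3 + 5*(-3 + V + 2*V²) = -3 + (-15 + 5*V + 10*V²) = -18 + 5*V + 10*V²)
346307 - u(s(4), -346) = 346307 - (-18 + 5*4 + 10*4²)³ = 346307 - (-18 + 20 + 10*16)³ = 346307 - (-18 + 20 + 160)³ = 346307 - 1*162³ = 346307 - 1*4251528 = 346307 - 4251528 = -3905221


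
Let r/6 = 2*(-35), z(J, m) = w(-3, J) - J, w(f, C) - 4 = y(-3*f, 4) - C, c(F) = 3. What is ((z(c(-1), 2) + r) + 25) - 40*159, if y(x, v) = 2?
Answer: -6755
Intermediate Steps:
w(f, C) = 6 - C (w(f, C) = 4 + (2 - C) = 6 - C)
z(J, m) = 6 - 2*J (z(J, m) = (6 - J) - J = 6 - 2*J)
r = -420 (r = 6*(2*(-35)) = 6*(-70) = -420)
((z(c(-1), 2) + r) + 25) - 40*159 = (((6 - 2*3) - 420) + 25) - 40*159 = (((6 - 6) - 420) + 25) - 6360 = ((0 - 420) + 25) - 6360 = (-420 + 25) - 6360 = -395 - 6360 = -6755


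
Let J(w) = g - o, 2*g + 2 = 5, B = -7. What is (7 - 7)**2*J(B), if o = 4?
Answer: 0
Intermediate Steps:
g = 3/2 (g = -1 + (1/2)*5 = -1 + 5/2 = 3/2 ≈ 1.5000)
J(w) = -5/2 (J(w) = 3/2 - 1*4 = 3/2 - 4 = -5/2)
(7 - 7)**2*J(B) = (7 - 7)**2*(-5/2) = 0**2*(-5/2) = 0*(-5/2) = 0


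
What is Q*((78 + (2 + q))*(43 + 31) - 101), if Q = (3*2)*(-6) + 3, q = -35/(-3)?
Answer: -220517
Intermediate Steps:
q = 35/3 (q = -35*(-1/3) = 35/3 ≈ 11.667)
Q = -33 (Q = 6*(-6) + 3 = -36 + 3 = -33)
Q*((78 + (2 + q))*(43 + 31) - 101) = -33*((78 + (2 + 35/3))*(43 + 31) - 101) = -33*((78 + 41/3)*74 - 101) = -33*((275/3)*74 - 101) = -33*(20350/3 - 101) = -33*20047/3 = -220517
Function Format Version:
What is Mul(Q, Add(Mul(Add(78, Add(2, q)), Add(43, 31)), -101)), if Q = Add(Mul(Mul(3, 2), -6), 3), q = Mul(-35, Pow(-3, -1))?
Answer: -220517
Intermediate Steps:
q = Rational(35, 3) (q = Mul(-35, Rational(-1, 3)) = Rational(35, 3) ≈ 11.667)
Q = -33 (Q = Add(Mul(6, -6), 3) = Add(-36, 3) = -33)
Mul(Q, Add(Mul(Add(78, Add(2, q)), Add(43, 31)), -101)) = Mul(-33, Add(Mul(Add(78, Add(2, Rational(35, 3))), Add(43, 31)), -101)) = Mul(-33, Add(Mul(Add(78, Rational(41, 3)), 74), -101)) = Mul(-33, Add(Mul(Rational(275, 3), 74), -101)) = Mul(-33, Add(Rational(20350, 3), -101)) = Mul(-33, Rational(20047, 3)) = -220517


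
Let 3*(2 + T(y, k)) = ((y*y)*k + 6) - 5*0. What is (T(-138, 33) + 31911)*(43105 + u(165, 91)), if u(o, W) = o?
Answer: 10445161650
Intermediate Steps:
T(y, k) = k*y²/3 (T(y, k) = -2 + (((y*y)*k + 6) - 5*0)/3 = -2 + ((y²*k + 6) + 0)/3 = -2 + ((k*y² + 6) + 0)/3 = -2 + ((6 + k*y²) + 0)/3 = -2 + (6 + k*y²)/3 = -2 + (2 + k*y²/3) = k*y²/3)
(T(-138, 33) + 31911)*(43105 + u(165, 91)) = ((⅓)*33*(-138)² + 31911)*(43105 + 165) = ((⅓)*33*19044 + 31911)*43270 = (209484 + 31911)*43270 = 241395*43270 = 10445161650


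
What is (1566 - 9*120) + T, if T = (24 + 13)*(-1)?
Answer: 449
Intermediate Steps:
T = -37 (T = 37*(-1) = -37)
(1566 - 9*120) + T = (1566 - 9*120) - 37 = (1566 - 1080) - 37 = 486 - 37 = 449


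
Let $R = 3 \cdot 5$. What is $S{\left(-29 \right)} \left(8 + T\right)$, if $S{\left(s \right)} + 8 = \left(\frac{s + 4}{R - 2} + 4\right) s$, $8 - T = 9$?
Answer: $- \frac{6209}{13} \approx -477.62$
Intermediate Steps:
$T = -1$ ($T = 8 - 9 = -1$)
$R = 15$
$S{\left(s \right)} = -8 + s \left(\frac{56}{13} + \frac{s}{13}\right)$ ($S{\left(s \right)} = -8 + \left(\frac{s + 4}{15 - 2} + 4\right) s = -8 + \left(\frac{4 + s}{13} + 4\right) s = -8 + \left(\left(4 + s\right) \frac{1}{13} + 4\right) s = -8 + \left(\left(\frac{4}{13} + \frac{s}{13}\right) + 4\right) s = -8 + \left(\frac{56}{13} + \frac{s}{13}\right) s = -8 + s \left(\frac{56}{13} + \frac{s}{13}\right)$)
$S{\left(-29 \right)} \left(8 + T\right) = \left(-8 + \frac{\left(-29\right)^{2}}{13} + \frac{56}{13} \left(-29\right)\right) \left(8 - 1\right) = \left(-8 + \frac{1}{13} \cdot 841 - \frac{1624}{13}\right) 7 = \left(-8 + \frac{841}{13} - \frac{1624}{13}\right) 7 = \left(- \frac{887}{13}\right) 7 = - \frac{6209}{13}$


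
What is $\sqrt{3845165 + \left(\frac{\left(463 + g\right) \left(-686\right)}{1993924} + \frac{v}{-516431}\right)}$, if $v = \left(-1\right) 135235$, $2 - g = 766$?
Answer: $\frac{21 \sqrt{2311310278015527001171809486}}{514862082622} \approx 1960.9$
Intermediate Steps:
$g = -764$ ($g = 2 - 766 = -764$)
$v = -135235$
$\sqrt{3845165 + \left(\frac{\left(463 + g\right) \left(-686\right)}{1993924} + \frac{v}{-516431}\right)} = \sqrt{3845165 + \left(\frac{\left(463 - 764\right) \left(-686\right)}{1993924} - \frac{135235}{-516431}\right)} = \sqrt{3845165 + \left(\left(-301\right) \left(-686\right) \frac{1}{1993924} - - \frac{135235}{516431}\right)} = \sqrt{3845165 + \left(206486 \cdot \frac{1}{1993924} + \frac{135235}{516431}\right)} = \sqrt{3845165 + \left(\frac{103243}{996962} + \frac{135235}{516431}\right)} = \sqrt{3845165 + \frac{188142041803}{514862082622}} = \sqrt{\frac{1979729848067264433}{514862082622}} = \frac{21 \sqrt{2311310278015527001171809486}}{514862082622}$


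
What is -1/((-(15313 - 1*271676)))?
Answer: -1/256363 ≈ -3.9007e-6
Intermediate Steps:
-1/((-(15313 - 1*271676))) = -1/((-(15313 - 271676))) = -1/((-1*(-256363))) = -1/256363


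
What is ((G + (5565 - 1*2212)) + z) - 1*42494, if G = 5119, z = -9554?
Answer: -43576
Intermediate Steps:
((G + (5565 - 1*2212)) + z) - 1*42494 = ((5119 + (5565 - 1*2212)) - 9554) - 1*42494 = ((5119 + (5565 - 2212)) - 9554) - 42494 = ((5119 + 3353) - 9554) - 42494 = (8472 - 9554) - 42494 = -1082 - 42494 = -43576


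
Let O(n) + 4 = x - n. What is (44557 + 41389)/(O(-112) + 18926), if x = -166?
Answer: 42973/9434 ≈ 4.5551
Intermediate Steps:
O(n) = -170 - n (O(n) = -4 + (-166 - n) = -170 - n)
(44557 + 41389)/(O(-112) + 18926) = (44557 + 41389)/((-170 - 1*(-112)) + 18926) = 85946/((-170 + 112) + 18926) = 85946/(-58 + 18926) = 85946/18868 = 85946*(1/18868) = 42973/9434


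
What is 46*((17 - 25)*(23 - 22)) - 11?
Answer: -379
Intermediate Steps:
46*((17 - 25)*(23 - 22)) - 11 = 46*(-8*1) - 11 = 46*(-8) - 11 = -368 - 11 = -379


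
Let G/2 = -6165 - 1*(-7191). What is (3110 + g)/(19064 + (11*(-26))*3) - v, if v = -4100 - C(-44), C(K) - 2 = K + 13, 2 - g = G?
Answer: 37058843/9103 ≈ 4071.1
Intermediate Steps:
G = 2052 (G = 2*(-6165 - 1*(-7191)) = 2*(-6165 + 7191) = 2*1026 = 2052)
g = -2050 (g = 2 - 1*2052 = 2 - 2052 = -2050)
C(K) = 15 + K (C(K) = 2 + (K + 13) = 2 + (13 + K) = 15 + K)
v = -4071 (v = -4100 - (15 - 44) = -4100 - 1*(-29) = -4100 + 29 = -4071)
(3110 + g)/(19064 + (11*(-26))*3) - v = (3110 - 2050)/(19064 + (11*(-26))*3) - 1*(-4071) = 1060/(19064 - 286*3) + 4071 = 1060/(19064 - 858) + 4071 = 1060/18206 + 4071 = 1060*(1/18206) + 4071 = 530/9103 + 4071 = 37058843/9103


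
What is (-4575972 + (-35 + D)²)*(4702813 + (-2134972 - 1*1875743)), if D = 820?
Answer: -2740532979206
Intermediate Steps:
(-4575972 + (-35 + D)²)*(4702813 + (-2134972 - 1*1875743)) = (-4575972 + (-35 + 820)²)*(4702813 + (-2134972 - 1*1875743)) = (-4575972 + 785²)*(4702813 + (-2134972 - 1875743)) = (-4575972 + 616225)*(4702813 - 4010715) = -3959747*692098 = -2740532979206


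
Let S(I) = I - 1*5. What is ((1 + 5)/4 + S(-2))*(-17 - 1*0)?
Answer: 187/2 ≈ 93.500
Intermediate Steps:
S(I) = -5 + I (S(I) = I - 5 = -5 + I)
((1 + 5)/4 + S(-2))*(-17 - 1*0) = ((1 + 5)/4 + (-5 - 2))*(-17 - 1*0) = (6*(¼) - 7)*(-17 + 0) = (3/2 - 7)*(-17) = -11/2*(-17) = 187/2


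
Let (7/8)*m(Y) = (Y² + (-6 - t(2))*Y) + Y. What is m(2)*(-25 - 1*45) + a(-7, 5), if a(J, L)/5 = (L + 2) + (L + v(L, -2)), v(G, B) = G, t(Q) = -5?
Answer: -235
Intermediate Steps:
m(Y) = 8*Y²/7 (m(Y) = 8*((Y² + (-6 - 1*(-5))*Y) + Y)/7 = 8*((Y² + (-6 + 5)*Y) + Y)/7 = 8*((Y² - Y) + Y)/7 = 8*Y²/7)
a(J, L) = 10 + 15*L (a(J, L) = 5*((L + 2) + (L + L)) = 5*((2 + L) + 2*L) = 5*(2 + 3*L) = 10 + 15*L)
m(2)*(-25 - 1*45) + a(-7, 5) = ((8/7)*2²)*(-25 - 1*45) + (10 + 15*5) = ((8/7)*4)*(-25 - 45) + (10 + 75) = (32/7)*(-70) + 85 = -320 + 85 = -235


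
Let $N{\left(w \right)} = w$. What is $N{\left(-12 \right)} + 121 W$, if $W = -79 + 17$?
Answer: $-7514$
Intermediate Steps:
$W = -62$
$N{\left(-12 \right)} + 121 W = -12 + 121 \left(-62\right) = -12 - 7502 = -7514$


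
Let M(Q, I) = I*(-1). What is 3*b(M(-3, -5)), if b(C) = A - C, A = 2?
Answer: -9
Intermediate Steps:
M(Q, I) = -I
b(C) = 2 - C
3*b(M(-3, -5)) = 3*(2 - (-1)*(-5)) = 3*(2 - 1*5) = 3*(2 - 5) = 3*(-3) = -9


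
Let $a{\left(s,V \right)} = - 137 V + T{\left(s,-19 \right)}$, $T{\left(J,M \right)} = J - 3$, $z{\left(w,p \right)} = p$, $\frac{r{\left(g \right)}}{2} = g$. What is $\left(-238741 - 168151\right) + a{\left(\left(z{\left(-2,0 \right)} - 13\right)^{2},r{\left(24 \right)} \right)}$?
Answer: $-413302$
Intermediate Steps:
$r{\left(g \right)} = 2 g$
$T{\left(J,M \right)} = -3 + J$
$a{\left(s,V \right)} = -3 + s - 137 V$ ($a{\left(s,V \right)} = - 137 V + \left(-3 + s\right) = -3 + s - 137 V$)
$\left(-238741 - 168151\right) + a{\left(\left(z{\left(-2,0 \right)} - 13\right)^{2},r{\left(24 \right)} \right)} = \left(-238741 - 168151\right) - \left(3 - \left(0 - 13\right)^{2} + 137 \cdot 2 \cdot 24\right) = -406892 - \left(6579 - 169\right) = -406892 - 6410 = -413302$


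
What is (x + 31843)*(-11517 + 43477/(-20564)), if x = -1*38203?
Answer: 7106371950/97 ≈ 7.3262e+7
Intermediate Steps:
x = -38203
(x + 31843)*(-11517 + 43477/(-20564)) = (-38203 + 31843)*(-11517 + 43477/(-20564)) = -6360*(-11517 + 43477*(-1/20564)) = -6360*(-11517 - 43477/20564) = -6360*(-236879065/20564) = 7106371950/97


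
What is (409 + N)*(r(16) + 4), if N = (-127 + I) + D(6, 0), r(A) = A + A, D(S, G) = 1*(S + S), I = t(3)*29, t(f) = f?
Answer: 13716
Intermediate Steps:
I = 87 (I = 3*29 = 87)
D(S, G) = 2*S (D(S, G) = 1*(2*S) = 2*S)
r(A) = 2*A
N = -28 (N = (-127 + 87) + 2*6 = -40 + 12 = -28)
(409 + N)*(r(16) + 4) = (409 - 28)*(2*16 + 4) = 381*(32 + 4) = 381*36 = 13716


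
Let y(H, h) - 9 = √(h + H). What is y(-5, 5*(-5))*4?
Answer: 36 + 4*I*√30 ≈ 36.0 + 21.909*I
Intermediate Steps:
y(H, h) = 9 + √(H + h) (y(H, h) = 9 + √(h + H) = 9 + √(H + h))
y(-5, 5*(-5))*4 = (9 + √(-5 + 5*(-5)))*4 = (9 + √(-5 - 25))*4 = (9 + √(-30))*4 = (9 + I*√30)*4 = 36 + 4*I*√30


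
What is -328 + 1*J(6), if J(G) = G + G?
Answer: -316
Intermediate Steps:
J(G) = 2*G
-328 + 1*J(6) = -328 + 1*(2*6) = -328 + 1*12 = -328 + 12 = -316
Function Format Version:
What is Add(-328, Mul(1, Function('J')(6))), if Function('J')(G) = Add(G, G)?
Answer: -316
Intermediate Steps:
Function('J')(G) = Mul(2, G)
Add(-328, Mul(1, Function('J')(6))) = Add(-328, Mul(1, Mul(2, 6))) = Add(-328, Mul(1, 12)) = Add(-328, 12) = -316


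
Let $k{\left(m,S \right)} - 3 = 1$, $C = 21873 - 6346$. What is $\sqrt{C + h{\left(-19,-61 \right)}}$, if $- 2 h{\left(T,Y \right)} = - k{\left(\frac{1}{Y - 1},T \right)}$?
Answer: $\sqrt{15529} \approx 124.62$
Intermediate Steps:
$C = 15527$ ($C = 21873 - 6346 = 15527$)
$k{\left(m,S \right)} = 4$ ($k{\left(m,S \right)} = 3 + 1 = 4$)
$h{\left(T,Y \right)} = 2$ ($h{\left(T,Y \right)} = - \frac{\left(-1\right) 4}{2} = \left(- \frac{1}{2}\right) \left(-4\right) = 2$)
$\sqrt{C + h{\left(-19,-61 \right)}} = \sqrt{15527 + 2} = \sqrt{15529}$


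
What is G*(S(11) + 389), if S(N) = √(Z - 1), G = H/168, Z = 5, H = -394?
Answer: -77027/84 ≈ -916.99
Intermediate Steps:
G = -197/84 (G = -394/168 = -394*1/168 = -197/84 ≈ -2.3452)
S(N) = 2 (S(N) = √(5 - 1) = √4 = 2)
G*(S(11) + 389) = -197*(2 + 389)/84 = -197/84*391 = -77027/84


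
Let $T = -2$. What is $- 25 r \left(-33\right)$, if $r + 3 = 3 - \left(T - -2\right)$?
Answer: $0$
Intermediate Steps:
$r = 0$ ($r = -3 + \left(3 - \left(-2 - -2\right)\right) = -3 + \left(3 - \left(-2 + 2\right)\right) = -3 + \left(3 - 0\right) = -3 + \left(3 + 0\right) = -3 + 3 = 0$)
$- 25 r \left(-33\right) = \left(-25\right) 0 \left(-33\right) = 0 \left(-33\right) = 0$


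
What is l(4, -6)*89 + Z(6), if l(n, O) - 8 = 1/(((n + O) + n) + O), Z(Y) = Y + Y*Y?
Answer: 2927/4 ≈ 731.75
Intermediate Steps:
Z(Y) = Y + Y²
l(n, O) = 8 + 1/(2*O + 2*n) (l(n, O) = 8 + 1/(((n + O) + n) + O) = 8 + 1/(((O + n) + n) + O) = 8 + 1/((O + 2*n) + O) = 8 + 1/(2*O + 2*n))
l(4, -6)*89 + Z(6) = ((½ + 8*(-6) + 8*4)/(-6 + 4))*89 + 6*(1 + 6) = ((½ - 48 + 32)/(-2))*89 + 6*7 = -½*(-31/2)*89 + 42 = (31/4)*89 + 42 = 2759/4 + 42 = 2927/4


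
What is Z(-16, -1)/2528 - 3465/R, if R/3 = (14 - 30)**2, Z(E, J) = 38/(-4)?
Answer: -91321/20224 ≈ -4.5155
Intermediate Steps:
Z(E, J) = -19/2 (Z(E, J) = 38*(-1/4) = -19/2)
R = 768 (R = 3*(14 - 30)**2 = 3*(-16)**2 = 3*256 = 768)
Z(-16, -1)/2528 - 3465/R = -19/2/2528 - 3465/768 = -19/2*1/2528 - 3465*1/768 = -19/5056 - 1155/256 = -91321/20224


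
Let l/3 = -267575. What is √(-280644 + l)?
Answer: I*√1083369 ≈ 1040.8*I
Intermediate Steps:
l = -802725 (l = 3*(-267575) = -802725)
√(-280644 + l) = √(-280644 - 802725) = √(-1083369) = I*√1083369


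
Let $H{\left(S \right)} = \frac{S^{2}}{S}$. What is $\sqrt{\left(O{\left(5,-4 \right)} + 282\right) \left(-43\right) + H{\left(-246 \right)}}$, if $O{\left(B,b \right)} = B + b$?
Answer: $i \sqrt{12415} \approx 111.42 i$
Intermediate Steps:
$H{\left(S \right)} = S$
$\sqrt{\left(O{\left(5,-4 \right)} + 282\right) \left(-43\right) + H{\left(-246 \right)}} = \sqrt{\left(\left(5 - 4\right) + 282\right) \left(-43\right) - 246} = \sqrt{\left(1 + 282\right) \left(-43\right) - 246} = \sqrt{283 \left(-43\right) - 246} = \sqrt{-12169 - 246} = \sqrt{-12415} = i \sqrt{12415}$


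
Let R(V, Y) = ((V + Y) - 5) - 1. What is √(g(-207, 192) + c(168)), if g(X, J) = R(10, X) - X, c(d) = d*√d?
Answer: 2*√(1 + 84*√42) ≈ 46.707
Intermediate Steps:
R(V, Y) = -6 + V + Y (R(V, Y) = (-5 + V + Y) - 1 = -6 + V + Y)
c(d) = d^(3/2)
g(X, J) = 4 (g(X, J) = (-6 + 10 + X) - X = (4 + X) - X = 4)
√(g(-207, 192) + c(168)) = √(4 + 168^(3/2)) = √(4 + 336*√42)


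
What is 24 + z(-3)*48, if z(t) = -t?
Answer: 168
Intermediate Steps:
24 + z(-3)*48 = 24 - 1*(-3)*48 = 24 + 3*48 = 24 + 144 = 168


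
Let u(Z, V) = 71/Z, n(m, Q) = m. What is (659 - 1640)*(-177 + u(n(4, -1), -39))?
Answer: 624897/4 ≈ 1.5622e+5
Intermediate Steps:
(659 - 1640)*(-177 + u(n(4, -1), -39)) = (659 - 1640)*(-177 + 71/4) = -981*(-177 + 71*(1/4)) = -981*(-177 + 71/4) = -981*(-637/4) = 624897/4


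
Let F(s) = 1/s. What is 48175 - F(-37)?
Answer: 1782476/37 ≈ 48175.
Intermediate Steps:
48175 - F(-37) = 48175 - 1/(-37) = 48175 - 1*(-1/37) = 48175 + 1/37 = 1782476/37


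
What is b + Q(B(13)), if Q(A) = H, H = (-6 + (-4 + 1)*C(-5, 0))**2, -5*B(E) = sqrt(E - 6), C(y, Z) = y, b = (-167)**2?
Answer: 27970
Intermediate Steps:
b = 27889
B(E) = -sqrt(-6 + E)/5 (B(E) = -sqrt(E - 6)/5 = -sqrt(-6 + E)/5)
H = 81 (H = (-6 + (-4 + 1)*(-5))**2 = (-6 - 3*(-5))**2 = (-6 + 15)**2 = 9**2 = 81)
Q(A) = 81
b + Q(B(13)) = 27889 + 81 = 27970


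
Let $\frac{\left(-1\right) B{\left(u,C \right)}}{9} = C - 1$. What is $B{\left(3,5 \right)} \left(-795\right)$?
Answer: $28620$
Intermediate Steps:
$B{\left(u,C \right)} = 9 - 9 C$ ($B{\left(u,C \right)} = - 9 \left(C - 1\right) = - 9 \left(-1 + C\right) = 9 - 9 C$)
$B{\left(3,5 \right)} \left(-795\right) = \left(9 - 45\right) \left(-795\right) = \left(-36\right) \left(-795\right) = 28620$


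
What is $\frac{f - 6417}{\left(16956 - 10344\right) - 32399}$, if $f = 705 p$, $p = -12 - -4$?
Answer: $\frac{12057}{25787} \approx 0.46756$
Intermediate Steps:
$p = -8$ ($p = -12 + 4 = -8$)
$f = -5640$ ($f = 705 \left(-8\right) = -5640$)
$\frac{f - 6417}{\left(16956 - 10344\right) - 32399} = \frac{-5640 - 6417}{\left(16956 - 10344\right) - 32399} = - \frac{12057}{6612 - 32399} = - \frac{12057}{-25787} = \left(-12057\right) \left(- \frac{1}{25787}\right) = \frac{12057}{25787}$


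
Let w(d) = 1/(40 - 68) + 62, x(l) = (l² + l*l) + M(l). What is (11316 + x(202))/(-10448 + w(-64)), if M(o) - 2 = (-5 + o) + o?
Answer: -2613100/290809 ≈ -8.9856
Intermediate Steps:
M(o) = -3 + 2*o (M(o) = 2 + ((-5 + o) + o) = 2 + (-5 + 2*o) = -3 + 2*o)
x(l) = -3 + 2*l + 2*l² (x(l) = (l² + l*l) + (-3 + 2*l) = (l² + l²) + (-3 + 2*l) = 2*l² + (-3 + 2*l) = -3 + 2*l + 2*l²)
w(d) = 1735/28 (w(d) = 1/(-28) + 62 = -1/28 + 62 = 1735/28)
(11316 + x(202))/(-10448 + w(-64)) = (11316 + (-3 + 2*202 + 2*202²))/(-10448 + 1735/28) = (11316 + (-3 + 404 + 2*40804))/(-290809/28) = (11316 + (-3 + 404 + 81608))*(-28/290809) = (11316 + 82009)*(-28/290809) = 93325*(-28/290809) = -2613100/290809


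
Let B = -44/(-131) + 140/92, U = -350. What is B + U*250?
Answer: -263631903/3013 ≈ -87498.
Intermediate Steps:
B = 5597/3013 (B = -44*(-1/131) + 140*(1/92) = 44/131 + 35/23 = 5597/3013 ≈ 1.8576)
B + U*250 = 5597/3013 - 350*250 = 5597/3013 - 87500 = -263631903/3013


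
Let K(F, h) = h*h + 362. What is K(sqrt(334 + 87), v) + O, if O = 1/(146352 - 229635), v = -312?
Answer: 8137248797/83283 ≈ 97706.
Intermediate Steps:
K(F, h) = 362 + h**2 (K(F, h) = h**2 + 362 = 362 + h**2)
O = -1/83283 (O = 1/(-83283) = -1/83283 ≈ -1.2007e-5)
K(sqrt(334 + 87), v) + O = (362 + (-312)**2) - 1/83283 = (362 + 97344) - 1/83283 = 97706 - 1/83283 = 8137248797/83283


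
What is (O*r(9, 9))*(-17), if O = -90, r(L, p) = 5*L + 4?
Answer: 74970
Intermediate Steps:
r(L, p) = 4 + 5*L
(O*r(9, 9))*(-17) = -90*(4 + 5*9)*(-17) = -90*(4 + 45)*(-17) = -90*49*(-17) = -4410*(-17) = 74970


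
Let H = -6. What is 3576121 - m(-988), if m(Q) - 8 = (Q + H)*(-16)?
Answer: 3560209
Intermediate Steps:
m(Q) = 104 - 16*Q (m(Q) = 8 + (Q - 6)*(-16) = 8 + (-6 + Q)*(-16) = 8 + (96 - 16*Q) = 104 - 16*Q)
3576121 - m(-988) = 3576121 - (104 - 16*(-988)) = 3576121 - (104 + 15808) = 3576121 - 1*15912 = 3576121 - 15912 = 3560209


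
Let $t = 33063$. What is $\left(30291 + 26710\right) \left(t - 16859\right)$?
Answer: $923644204$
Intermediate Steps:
$\left(30291 + 26710\right) \left(t - 16859\right) = \left(30291 + 26710\right) \left(33063 - 16859\right) = 57001 \cdot 16204 = 923644204$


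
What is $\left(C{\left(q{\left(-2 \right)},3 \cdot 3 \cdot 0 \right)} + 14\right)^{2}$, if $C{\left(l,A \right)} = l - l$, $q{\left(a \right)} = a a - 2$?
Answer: $196$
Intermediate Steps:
$q{\left(a \right)} = -2 + a^{2}$ ($q{\left(a \right)} = a^{2} - 2 = -2 + a^{2}$)
$C{\left(l,A \right)} = 0$
$\left(C{\left(q{\left(-2 \right)},3 \cdot 3 \cdot 0 \right)} + 14\right)^{2} = \left(0 + 14\right)^{2} = 14^{2} = 196$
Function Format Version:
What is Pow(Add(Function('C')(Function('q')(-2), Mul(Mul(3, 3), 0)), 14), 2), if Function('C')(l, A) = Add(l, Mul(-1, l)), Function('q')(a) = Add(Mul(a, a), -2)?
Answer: 196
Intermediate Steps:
Function('q')(a) = Add(-2, Pow(a, 2)) (Function('q')(a) = Add(Pow(a, 2), -2) = Add(-2, Pow(a, 2)))
Function('C')(l, A) = 0
Pow(Add(Function('C')(Function('q')(-2), Mul(Mul(3, 3), 0)), 14), 2) = Pow(Add(0, 14), 2) = Pow(14, 2) = 196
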